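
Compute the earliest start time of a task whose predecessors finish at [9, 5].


ES = max of all predecessor completion times
Predecessors: [9, 5]
ES = max(9, 5)
= 9


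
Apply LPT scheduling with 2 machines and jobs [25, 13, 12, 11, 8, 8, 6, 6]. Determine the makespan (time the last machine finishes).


Jobs (LPT sorted): [25, 13, 12, 11, 8, 8, 6, 6]
Machines: 2
  J=25 → Machine 1 (load: 0+25=25)
  J=13 → Machine 2 (load: 0+13=13)
  J=12 → Machine 2 (load: 13+12=25)
  J=11 → Machine 1 (load: 25+11=36)
  J=8 → Machine 2 (load: 25+8=33)
  J=8 → Machine 2 (load: 33+8=41)
  J=6 → Machine 1 (load: 36+6=42)
  J=6 → Machine 2 (load: 41+6=47)
Machine loads: [42, 47]
Makespan = max = 47 time units


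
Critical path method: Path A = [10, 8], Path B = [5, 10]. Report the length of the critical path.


Path A: 10 + 8 = 18
Path B: 5 + 10 = 15
Critical path = longest = max(18, 15)
= 18 (Path A)


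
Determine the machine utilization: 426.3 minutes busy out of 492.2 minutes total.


Utilization = busy / total × 100
= 426.3 / 492.2 × 100
= 86.6%


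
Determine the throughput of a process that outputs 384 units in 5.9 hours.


Throughput = units / time
= 384 / 5.9
= 65.1 units/hour


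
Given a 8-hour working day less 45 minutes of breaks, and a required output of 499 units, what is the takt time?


Available = 8×60 - 45 = 435 min
Takt time = 435 / 499
= 0.87 min/unit


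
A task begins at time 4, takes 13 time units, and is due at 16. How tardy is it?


Completion = start + processing = 4 + 13 = 17
Tardiness = max(0, C - d) = max(0, 17 - 16)
= max(0, 1)
= 1


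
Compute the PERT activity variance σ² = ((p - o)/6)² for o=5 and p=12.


σ² = ((p - o) / 6)² = (p - o)² / 36
= (12 - 5)² / 36
= 7² / 36
= 49 / 36
= 1.3611


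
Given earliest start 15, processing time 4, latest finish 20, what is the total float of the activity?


EF = ES + duration = 15 + 4 = 19
LS = LF - duration = 20 - 4 = 16
Total Float = LF - EF = 20 - 19
(or LS - ES = 16 - 15)
= 1


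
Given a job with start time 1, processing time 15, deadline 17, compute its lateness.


Completion = 1 + 15 = 16
Lateness = C - d = 16 - 17
= -1


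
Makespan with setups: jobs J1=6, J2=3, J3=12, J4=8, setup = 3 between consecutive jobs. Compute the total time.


Makespan = Σ processing + (n-1) × setup
= (6 + 3 + 12 + 8) + (4-1)×3
= 29 + 9
= 38 time units


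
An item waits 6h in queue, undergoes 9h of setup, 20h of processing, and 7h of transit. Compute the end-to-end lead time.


Lead time = queue + setup + processing + transit
= 6 + 9 + 20 + 7
= 42 hours


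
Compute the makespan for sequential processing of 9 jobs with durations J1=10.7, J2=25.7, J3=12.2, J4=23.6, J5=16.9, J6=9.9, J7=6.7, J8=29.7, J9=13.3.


Sequential makespan: sum all processing times
= 10.7 + 25.7 + 12.2 + 23.6 + 16.9 + 9.9 + 6.7 + 29.7 + 13.3
= 148.7 time units


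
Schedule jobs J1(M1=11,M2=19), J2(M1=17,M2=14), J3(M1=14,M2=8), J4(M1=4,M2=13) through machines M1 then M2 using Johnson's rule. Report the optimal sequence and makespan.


Johnson's rule:
Group 1 (M1≤M2, sort by M1): ['J4', 'J1']
Group 2 (M1>M2, sort desc M2): ['J2', 'J3']
Sequence: J4 → J1 → J2 → J3
Makespan calculation:
  J4: M1 done=4, M2 done=17
  J1: M1 done=15, M2 done=36
  J2: M1 done=32, M2 done=50
  J3: M1 done=46, M2 done=58
= Sequence: J4 → J1 → J2 → J3, Makespan: 58


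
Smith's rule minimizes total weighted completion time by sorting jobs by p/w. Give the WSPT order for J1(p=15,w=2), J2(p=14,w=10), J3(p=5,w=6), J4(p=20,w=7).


WSPT (Smith's rule): sort by p/w ascending
  J3: p/w = 5/6 = 0.833
  J2: p/w = 14/10 = 1.400
  J4: p/w = 20/7 = 2.857
  J1: p/w = 15/2 = 7.500
Order: J3 → J2 → J4 → J1


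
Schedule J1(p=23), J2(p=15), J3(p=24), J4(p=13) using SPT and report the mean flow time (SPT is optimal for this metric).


SPT order: J4 → J2 → J1 → J3
Completion times:
  J4: C=13
  J2: C=28
  J1: C=51
  J3: C=75
Sum = 167, n = 4
Mean flow = 167/4
= 41.75


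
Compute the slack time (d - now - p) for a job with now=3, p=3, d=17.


Slack = due - current_time - processing
= 17 - 3 - 3
= 11


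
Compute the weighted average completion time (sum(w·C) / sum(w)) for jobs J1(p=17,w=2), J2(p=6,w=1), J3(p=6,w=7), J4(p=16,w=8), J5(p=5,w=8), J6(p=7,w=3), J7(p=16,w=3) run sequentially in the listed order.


Completion times:
  J1: C=17, w×C=2×17=34
  J2: C=23, w×C=1×23=23
  J3: C=29, w×C=7×29=203
  J4: C=45, w×C=8×45=360
  J5: C=50, w×C=8×50=400
  J6: C=57, w×C=3×57=171
  J7: C=73, w×C=3×73=219
Sum w×C = 1410
Sum w = 32
Weighted avg = 1410/32
= 44.06


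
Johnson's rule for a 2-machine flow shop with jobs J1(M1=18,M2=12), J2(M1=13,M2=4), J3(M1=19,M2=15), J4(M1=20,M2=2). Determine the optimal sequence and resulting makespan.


Johnson's rule:
Group 1 (M1≤M2, sort by M1): []
Group 2 (M1>M2, sort desc M2): ['J3', 'J1', 'J2', 'J4']
Sequence: J3 → J1 → J2 → J4
Makespan calculation:
  J3: M1 done=19, M2 done=34
  J1: M1 done=37, M2 done=49
  J2: M1 done=50, M2 done=54
  J4: M1 done=70, M2 done=72
= Sequence: J3 → J1 → J2 → J4, Makespan: 72


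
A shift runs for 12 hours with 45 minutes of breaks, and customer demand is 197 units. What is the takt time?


Available = 12×60 - 45 = 675 min
Takt time = 675 / 197
= 3.43 min/unit


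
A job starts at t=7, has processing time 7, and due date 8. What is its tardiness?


Completion = start + processing = 7 + 7 = 14
Tardiness = max(0, C - d) = max(0, 14 - 8)
= max(0, 6)
= 6


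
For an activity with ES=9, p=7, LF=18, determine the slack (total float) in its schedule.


EF = ES + duration = 9 + 7 = 16
LS = LF - duration = 18 - 7 = 11
Total Float = LF - EF = 18 - 16
(or LS - ES = 11 - 9)
= 2


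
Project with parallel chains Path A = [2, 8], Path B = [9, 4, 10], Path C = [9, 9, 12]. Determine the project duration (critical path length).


Path A: 2 + 8 = 10
Path B: 9 + 4 + 10 = 23
Path C: 9 + 9 + 12 = 30
Critical path = longest = max(10, 23, 30)
= 30 (Path C)


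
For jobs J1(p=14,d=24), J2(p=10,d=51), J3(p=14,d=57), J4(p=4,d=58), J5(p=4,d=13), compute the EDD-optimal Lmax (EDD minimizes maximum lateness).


EDD order: J5 → J1 → J2 → J3 → J4
Completion and lateness:
  J5: C=4, d=13, L=4-13=-9
  J1: C=18, d=24, L=18-24=-6
  J2: C=28, d=51, L=28-51=-23
  J3: C=42, d=57, L=42-57=-15
  J4: C=46, d=58, L=46-58=-12
Lmax = max(-9, -6, -23, -15, -12)
= -6


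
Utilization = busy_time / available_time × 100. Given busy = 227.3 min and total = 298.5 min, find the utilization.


Utilization = busy / total × 100
= 227.3 / 298.5 × 100
= 76.1%


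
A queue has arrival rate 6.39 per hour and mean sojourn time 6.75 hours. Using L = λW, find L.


Little's law: L = λ × W
= 6.39 × 6.75
= 43.13


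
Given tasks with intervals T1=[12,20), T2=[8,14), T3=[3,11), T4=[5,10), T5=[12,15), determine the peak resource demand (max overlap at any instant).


Check each time point for overlaps:
  t=8: 3 tasks active (T2, T3, T4)
Max concurrent = 3


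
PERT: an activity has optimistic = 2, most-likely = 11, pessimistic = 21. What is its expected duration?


te = (o + 4m + p) / 6
= (2 + 4×11 + 21) / 6
= (2 + 44 + 21) / 6
= 67 / 6
= 11.17


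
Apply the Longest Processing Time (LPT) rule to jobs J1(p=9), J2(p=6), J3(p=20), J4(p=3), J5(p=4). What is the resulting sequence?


LPT: sort by longest processing time first
  J3: p=20
  J1: p=9
  J2: p=6
  J5: p=4
  J4: p=3
Order: J3 → J1 → J2 → J5 → J4


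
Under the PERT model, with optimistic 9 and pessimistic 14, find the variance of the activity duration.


σ² = ((p - o) / 6)² = (p - o)² / 36
= (14 - 9)² / 36
= 5² / 36
= 25 / 36
= 0.6944


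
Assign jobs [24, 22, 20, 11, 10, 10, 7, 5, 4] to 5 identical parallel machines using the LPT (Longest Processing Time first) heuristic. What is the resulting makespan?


Jobs (LPT sorted): [24, 22, 20, 11, 10, 10, 7, 5, 4]
Machines: 5
  J=24 → Machine 1 (load: 0+24=24)
  J=22 → Machine 2 (load: 0+22=22)
  J=20 → Machine 3 (load: 0+20=20)
  J=11 → Machine 4 (load: 0+11=11)
  J=10 → Machine 5 (load: 0+10=10)
  J=10 → Machine 5 (load: 10+10=20)
  J=7 → Machine 4 (load: 11+7=18)
  J=5 → Machine 4 (load: 18+5=23)
  J=4 → Machine 3 (load: 20+4=24)
Machine loads: [24, 22, 24, 23, 20]
Makespan = max = 24 time units


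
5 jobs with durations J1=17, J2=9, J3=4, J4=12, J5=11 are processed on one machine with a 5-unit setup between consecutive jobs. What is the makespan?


Makespan = Σ processing + (n-1) × setup
= (17 + 9 + 4 + 12 + 11) + (5-1)×5
= 53 + 20
= 73 time units


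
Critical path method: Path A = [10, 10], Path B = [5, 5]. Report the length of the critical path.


Path A: 10 + 10 = 20
Path B: 5 + 5 = 10
Critical path = longest = max(20, 10)
= 20 (Path A)


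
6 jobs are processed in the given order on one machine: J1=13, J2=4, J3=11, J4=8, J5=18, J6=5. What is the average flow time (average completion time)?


Completion times:
  J1: completes at 13
  J2: completes at 17
  J3: completes at 28
  J4: completes at 36
  J5: completes at 54
  J6: completes at 59
Sum = 207
Average = 207/6
= 34.50


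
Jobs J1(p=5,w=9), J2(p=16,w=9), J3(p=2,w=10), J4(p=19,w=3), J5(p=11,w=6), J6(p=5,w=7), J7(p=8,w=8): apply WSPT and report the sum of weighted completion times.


WSPT order (by p/w): J3 → J1 → J6 → J7 → J2 → J5 → J4
  J3: C=2, w·C=10×2=20
  J1: C=7, w·C=9×7=63
  J6: C=12, w·C=7×12=84
  J7: C=20, w·C=8×20=160
  J2: C=36, w·C=9×36=324
  J5: C=47, w·C=6×47=282
  J4: C=66, w·C=3×66=198
Σ w·C = 1131
= 1131


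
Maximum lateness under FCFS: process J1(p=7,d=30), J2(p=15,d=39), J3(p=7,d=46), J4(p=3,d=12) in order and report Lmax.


Lateness per job (L = C - d):
  J1: C=7, d=30, L=-23
  J2: C=22, d=39, L=-17
  J3: C=29, d=46, L=-17
  J4: C=32, d=12, L=20
Lmax = max(-23, -17, -17, 20)
= 20


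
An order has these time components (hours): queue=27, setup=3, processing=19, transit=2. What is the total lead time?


Lead time = queue + setup + processing + transit
= 27 + 3 + 19 + 2
= 51 hours


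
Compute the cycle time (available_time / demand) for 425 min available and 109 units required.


Cycle time = available time / demand
= 425 / 109
= 3.90 min/unit


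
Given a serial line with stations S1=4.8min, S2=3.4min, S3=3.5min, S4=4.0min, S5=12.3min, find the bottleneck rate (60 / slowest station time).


Bottleneck = longest station time
Station times: [4.8, 3.4, 3.5, 4.0, 12.3]
Max = 12.3 min
Rate = 60 / 12.3
= 4.88 units/hour (bottleneck: 12.3min)


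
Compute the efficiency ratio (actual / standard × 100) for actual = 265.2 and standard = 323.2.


Efficiency = (actual / standard) × 100
= (265.2 / 323.2) × 100
= 82.1%


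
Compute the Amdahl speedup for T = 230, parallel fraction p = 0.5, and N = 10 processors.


Amdahl's law: T_p = T × ((1-p) + p/N)
= 230 × ((1-0.5) + 0.5/10)
= 230 × (0.50 + 0.0500)
= 230 × 0.5500
= 126.50
Speedup = 230/126.50
= 1.82×


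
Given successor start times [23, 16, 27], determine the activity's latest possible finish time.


LF = min of all successor start times
Successors start at: [23, 16, 27]
LF = min(23, 16, 27)
= 16


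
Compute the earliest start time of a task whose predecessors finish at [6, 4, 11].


ES = max of all predecessor completion times
Predecessors: [6, 4, 11]
ES = max(6, 4, 11)
= 11


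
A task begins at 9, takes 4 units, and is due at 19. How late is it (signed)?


Completion = 9 + 4 = 13
Lateness = C - d = 13 - 19
= -6


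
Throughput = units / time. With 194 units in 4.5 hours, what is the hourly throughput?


Throughput = units / time
= 194 / 4.5
= 43.1 units/hour


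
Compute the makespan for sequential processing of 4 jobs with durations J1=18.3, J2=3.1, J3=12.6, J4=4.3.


Sequential makespan: sum all processing times
= 18.3 + 3.1 + 12.6 + 4.3
= 38.3 time units


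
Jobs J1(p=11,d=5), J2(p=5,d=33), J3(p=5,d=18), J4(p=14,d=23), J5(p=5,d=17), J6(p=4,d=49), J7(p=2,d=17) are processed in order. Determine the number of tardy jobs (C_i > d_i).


Completion vs due date:
  J1: C=11, d=5 → TARDY
  J2: C=16, d=33 → on time
  J3: C=21, d=18 → TARDY
  J4: C=35, d=23 → TARDY
  J5: C=40, d=17 → TARDY
  J6: C=44, d=49 → on time
  J7: C=46, d=17 → TARDY
Tardy jobs: J1, J3, J4, J5, J7
Count = 5


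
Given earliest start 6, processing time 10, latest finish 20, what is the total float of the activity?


EF = ES + duration = 6 + 10 = 16
LS = LF - duration = 20 - 10 = 10
Total Float = LF - EF = 20 - 16
(or LS - ES = 10 - 6)
= 4


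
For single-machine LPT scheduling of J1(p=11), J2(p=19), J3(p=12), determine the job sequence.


LPT: sort by longest processing time first
  J2: p=19
  J3: p=12
  J1: p=11
Order: J2 → J3 → J1


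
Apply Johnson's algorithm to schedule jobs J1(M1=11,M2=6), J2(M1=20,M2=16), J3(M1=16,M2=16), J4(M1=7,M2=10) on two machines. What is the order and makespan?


Johnson's rule:
Group 1 (M1≤M2, sort by M1): ['J4', 'J3']
Group 2 (M1>M2, sort desc M2): ['J2', 'J1']
Sequence: J4 → J3 → J2 → J1
Makespan calculation:
  J4: M1 done=7, M2 done=17
  J3: M1 done=23, M2 done=39
  J2: M1 done=43, M2 done=59
  J1: M1 done=54, M2 done=65
= Sequence: J4 → J3 → J2 → J1, Makespan: 65


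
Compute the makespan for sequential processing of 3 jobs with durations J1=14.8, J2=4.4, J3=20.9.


Sequential makespan: sum all processing times
= 14.8 + 4.4 + 20.9
= 40.1 time units


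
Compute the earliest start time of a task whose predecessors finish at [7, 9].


ES = max of all predecessor completion times
Predecessors: [7, 9]
ES = max(7, 9)
= 9


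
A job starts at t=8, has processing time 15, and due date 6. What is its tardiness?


Completion = start + processing = 8 + 15 = 23
Tardiness = max(0, C - d) = max(0, 23 - 6)
= max(0, 17)
= 17


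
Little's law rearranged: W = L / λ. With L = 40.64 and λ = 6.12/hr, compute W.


Little's law: L = λW → W = L / λ
= 40.64 / 6.12
= 6.64 hours


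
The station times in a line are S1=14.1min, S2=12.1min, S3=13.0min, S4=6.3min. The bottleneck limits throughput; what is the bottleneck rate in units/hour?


Bottleneck = longest station time
Station times: [14.1, 12.1, 13.0, 6.3]
Max = 14.1 min
Rate = 60 / 14.1
= 4.26 units/hour (bottleneck: 14.1min)


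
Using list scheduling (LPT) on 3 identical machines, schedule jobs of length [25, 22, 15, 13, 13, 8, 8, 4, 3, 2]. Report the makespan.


Jobs (LPT sorted): [25, 22, 15, 13, 13, 8, 8, 4, 3, 2]
Machines: 3
  J=25 → Machine 1 (load: 0+25=25)
  J=22 → Machine 2 (load: 0+22=22)
  J=15 → Machine 3 (load: 0+15=15)
  J=13 → Machine 3 (load: 15+13=28)
  J=13 → Machine 2 (load: 22+13=35)
  J=8 → Machine 1 (load: 25+8=33)
  J=8 → Machine 3 (load: 28+8=36)
  J=4 → Machine 1 (load: 33+4=37)
  J=3 → Machine 2 (load: 35+3=38)
  J=2 → Machine 3 (load: 36+2=38)
Machine loads: [37, 38, 38]
Makespan = max = 38 time units


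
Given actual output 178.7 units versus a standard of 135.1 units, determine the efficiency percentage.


Efficiency = (actual / standard) × 100
= (178.7 / 135.1) × 100
= 132.3%


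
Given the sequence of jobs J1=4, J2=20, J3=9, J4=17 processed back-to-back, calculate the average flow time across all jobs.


Completion times:
  J1: completes at 4
  J2: completes at 24
  J3: completes at 33
  J4: completes at 50
Sum = 111
Average = 111/4
= 27.75


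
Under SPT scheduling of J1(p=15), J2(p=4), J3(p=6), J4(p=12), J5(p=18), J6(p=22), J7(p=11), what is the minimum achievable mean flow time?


SPT order: J2 → J3 → J7 → J4 → J1 → J5 → J6
Completion times:
  J2: C=4
  J3: C=10
  J7: C=21
  J4: C=33
  J1: C=48
  J5: C=66
  J6: C=88
Sum = 270, n = 7
Mean flow = 270/7
= 38.57


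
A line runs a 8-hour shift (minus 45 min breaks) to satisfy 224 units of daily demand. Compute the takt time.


Available = 8×60 - 45 = 435 min
Takt time = 435 / 224
= 1.94 min/unit


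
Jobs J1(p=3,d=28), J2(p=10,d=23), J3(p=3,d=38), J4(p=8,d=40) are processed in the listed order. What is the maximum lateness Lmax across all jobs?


Lateness per job (L = C - d):
  J1: C=3, d=28, L=-25
  J2: C=13, d=23, L=-10
  J3: C=16, d=38, L=-22
  J4: C=24, d=40, L=-16
Lmax = max(-25, -10, -22, -16)
= -10


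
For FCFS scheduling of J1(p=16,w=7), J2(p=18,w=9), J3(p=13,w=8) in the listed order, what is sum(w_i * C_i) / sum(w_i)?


Completion times:
  J1: C=16, w×C=7×16=112
  J2: C=34, w×C=9×34=306
  J3: C=47, w×C=8×47=376
Sum w×C = 794
Sum w = 24
Weighted avg = 794/24
= 33.08


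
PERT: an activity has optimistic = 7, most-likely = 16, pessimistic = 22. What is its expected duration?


te = (o + 4m + p) / 6
= (7 + 4×16 + 22) / 6
= (7 + 64 + 22) / 6
= 93 / 6
= 15.50


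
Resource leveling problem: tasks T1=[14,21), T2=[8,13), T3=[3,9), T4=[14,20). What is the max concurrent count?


Check each time point for overlaps:
  t=8: 2 tasks active (T2, T3)
Max concurrent = 2


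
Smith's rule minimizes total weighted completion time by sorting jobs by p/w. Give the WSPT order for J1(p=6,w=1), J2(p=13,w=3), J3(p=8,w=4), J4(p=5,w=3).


WSPT (Smith's rule): sort by p/w ascending
  J4: p/w = 5/3 = 1.667
  J3: p/w = 8/4 = 2.000
  J2: p/w = 13/3 = 4.333
  J1: p/w = 6/1 = 6.000
Order: J4 → J3 → J2 → J1


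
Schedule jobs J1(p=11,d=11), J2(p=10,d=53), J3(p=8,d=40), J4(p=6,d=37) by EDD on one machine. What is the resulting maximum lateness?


EDD order: J1 → J4 → J3 → J2
Completion and lateness:
  J1: C=11, d=11, L=11-11=0
  J4: C=17, d=37, L=17-37=-20
  J3: C=25, d=40, L=25-40=-15
  J2: C=35, d=53, L=35-53=-18
Lmax = max(0, -20, -15, -18)
= 0


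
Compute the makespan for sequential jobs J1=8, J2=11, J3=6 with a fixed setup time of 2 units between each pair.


Makespan = Σ processing + (n-1) × setup
= (8 + 11 + 6) + (3-1)×2
= 25 + 4
= 29 time units


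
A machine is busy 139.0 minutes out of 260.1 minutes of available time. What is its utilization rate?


Utilization = busy / total × 100
= 139.0 / 260.1 × 100
= 53.4%


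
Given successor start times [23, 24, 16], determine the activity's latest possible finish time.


LF = min of all successor start times
Successors start at: [23, 24, 16]
LF = min(23, 24, 16)
= 16


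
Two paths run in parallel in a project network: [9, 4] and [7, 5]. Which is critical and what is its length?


Path A: 9 + 4 = 13
Path B: 7 + 5 = 12
Critical path = longest = max(13, 12)
= 13 (Path A)


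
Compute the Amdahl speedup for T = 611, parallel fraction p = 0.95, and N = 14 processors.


Amdahl's law: T_p = T × ((1-p) + p/N)
= 611 × ((1-0.95) + 0.95/14)
= 611 × (0.05 + 0.0679)
= 611 × 0.1179
= 72.01
Speedup = 611/72.01
= 8.48×


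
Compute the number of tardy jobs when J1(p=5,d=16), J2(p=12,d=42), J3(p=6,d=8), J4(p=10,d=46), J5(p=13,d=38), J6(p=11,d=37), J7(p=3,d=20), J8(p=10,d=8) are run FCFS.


Completion vs due date:
  J1: C=5, d=16 → on time
  J2: C=17, d=42 → on time
  J3: C=23, d=8 → TARDY
  J4: C=33, d=46 → on time
  J5: C=46, d=38 → TARDY
  J6: C=57, d=37 → TARDY
  J7: C=60, d=20 → TARDY
  J8: C=70, d=8 → TARDY
Tardy jobs: J3, J5, J6, J7, J8
Count = 5


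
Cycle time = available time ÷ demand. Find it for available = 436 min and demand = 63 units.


Cycle time = available time / demand
= 436 / 63
= 6.92 min/unit


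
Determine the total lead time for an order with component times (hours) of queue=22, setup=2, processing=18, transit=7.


Lead time = queue + setup + processing + transit
= 22 + 2 + 18 + 7
= 49 hours


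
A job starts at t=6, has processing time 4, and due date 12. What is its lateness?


Completion = 6 + 4 = 10
Lateness = C - d = 10 - 12
= -2


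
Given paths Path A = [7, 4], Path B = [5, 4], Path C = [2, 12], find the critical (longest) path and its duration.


Path A: 7 + 4 = 11
Path B: 5 + 4 = 9
Path C: 2 + 12 = 14
Critical path = longest = max(11, 9, 14)
= 14 (Path C)


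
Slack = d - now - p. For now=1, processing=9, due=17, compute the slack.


Slack = due - current_time - processing
= 17 - 1 - 9
= 7


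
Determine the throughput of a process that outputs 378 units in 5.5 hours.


Throughput = units / time
= 378 / 5.5
= 68.7 units/hour


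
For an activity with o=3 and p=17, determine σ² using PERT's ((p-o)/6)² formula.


σ² = ((p - o) / 6)² = (p - o)² / 36
= (17 - 3)² / 36
= 14² / 36
= 196 / 36
= 5.4444


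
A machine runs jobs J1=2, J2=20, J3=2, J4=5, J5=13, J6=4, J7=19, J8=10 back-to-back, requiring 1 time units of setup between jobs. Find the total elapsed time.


Makespan = Σ processing + (n-1) × setup
= (2 + 20 + 2 + 5 + 13 + 4 + 19 + 10) + (8-1)×1
= 75 + 7
= 82 time units


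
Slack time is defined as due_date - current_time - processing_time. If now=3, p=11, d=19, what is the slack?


Slack = due - current_time - processing
= 19 - 3 - 11
= 5


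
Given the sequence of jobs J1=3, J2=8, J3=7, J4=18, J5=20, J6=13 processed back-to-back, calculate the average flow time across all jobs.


Completion times:
  J1: completes at 3
  J2: completes at 11
  J3: completes at 18
  J4: completes at 36
  J5: completes at 56
  J6: completes at 69
Sum = 193
Average = 193/6
= 32.17


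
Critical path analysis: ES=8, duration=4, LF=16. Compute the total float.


EF = ES + duration = 8 + 4 = 12
LS = LF - duration = 16 - 4 = 12
Total Float = LF - EF = 16 - 12
(or LS - ES = 12 - 8)
= 4


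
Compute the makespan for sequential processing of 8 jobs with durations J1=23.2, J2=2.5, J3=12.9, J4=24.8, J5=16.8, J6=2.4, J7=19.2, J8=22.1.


Sequential makespan: sum all processing times
= 23.2 + 2.5 + 12.9 + 24.8 + 16.8 + 2.4 + 19.2 + 22.1
= 123.9 time units


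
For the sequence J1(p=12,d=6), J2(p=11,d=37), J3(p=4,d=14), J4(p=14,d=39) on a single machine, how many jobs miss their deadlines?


Completion vs due date:
  J1: C=12, d=6 → TARDY
  J2: C=23, d=37 → on time
  J3: C=27, d=14 → TARDY
  J4: C=41, d=39 → TARDY
Tardy jobs: J1, J3, J4
Count = 3


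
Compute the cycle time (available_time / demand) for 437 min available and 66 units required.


Cycle time = available time / demand
= 437 / 66
= 6.62 min/unit


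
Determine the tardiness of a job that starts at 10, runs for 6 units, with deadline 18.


Completion = start + processing = 10 + 6 = 16
Tardiness = max(0, C - d) = max(0, 16 - 18)
= max(0, -2)
= 0


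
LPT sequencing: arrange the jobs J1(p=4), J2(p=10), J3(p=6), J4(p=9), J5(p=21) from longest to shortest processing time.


LPT: sort by longest processing time first
  J5: p=21
  J2: p=10
  J4: p=9
  J3: p=6
  J1: p=4
Order: J5 → J2 → J4 → J3 → J1


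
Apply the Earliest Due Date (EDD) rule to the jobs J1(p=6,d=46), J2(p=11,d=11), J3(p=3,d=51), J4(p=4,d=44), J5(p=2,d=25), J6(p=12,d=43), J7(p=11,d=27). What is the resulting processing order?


EDD: sort by earliest due date
  J2: d=11, p=11
  J5: d=25, p=2
  J7: d=27, p=11
  J6: d=43, p=12
  J4: d=44, p=4
  J1: d=46, p=6
  J3: d=51, p=3
Order: J2 → J5 → J7 → J6 → J4 → J1 → J3


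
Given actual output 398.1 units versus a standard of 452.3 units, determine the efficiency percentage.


Efficiency = (actual / standard) × 100
= (398.1 / 452.3) × 100
= 88.0%


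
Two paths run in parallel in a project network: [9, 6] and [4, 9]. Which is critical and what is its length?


Path A: 9 + 6 = 15
Path B: 4 + 9 = 13
Critical path = longest = max(15, 13)
= 15 (Path A)


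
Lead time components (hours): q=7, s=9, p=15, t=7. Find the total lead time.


Lead time = queue + setup + processing + transit
= 7 + 9 + 15 + 7
= 38 hours


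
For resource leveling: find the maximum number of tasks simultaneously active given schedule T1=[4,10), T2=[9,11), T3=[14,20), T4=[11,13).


Check each time point for overlaps:
  t=9: 2 tasks active (T1, T2)
Max concurrent = 2


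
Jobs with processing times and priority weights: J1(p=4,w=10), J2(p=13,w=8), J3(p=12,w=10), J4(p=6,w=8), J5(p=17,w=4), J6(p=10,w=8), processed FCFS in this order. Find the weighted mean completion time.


Completion times:
  J1: C=4, w×C=10×4=40
  J2: C=17, w×C=8×17=136
  J3: C=29, w×C=10×29=290
  J4: C=35, w×C=8×35=280
  J5: C=52, w×C=4×52=208
  J6: C=62, w×C=8×62=496
Sum w×C = 1450
Sum w = 48
Weighted avg = 1450/48
= 30.21


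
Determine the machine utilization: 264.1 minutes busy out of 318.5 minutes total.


Utilization = busy / total × 100
= 264.1 / 318.5 × 100
= 82.9%


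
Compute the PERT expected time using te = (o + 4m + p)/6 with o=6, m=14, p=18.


te = (o + 4m + p) / 6
= (6 + 4×14 + 18) / 6
= (6 + 56 + 18) / 6
= 80 / 6
= 13.33


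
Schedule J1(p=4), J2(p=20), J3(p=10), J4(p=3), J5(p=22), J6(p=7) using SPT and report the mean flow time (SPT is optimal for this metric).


SPT order: J4 → J1 → J6 → J3 → J2 → J5
Completion times:
  J4: C=3
  J1: C=7
  J6: C=14
  J3: C=24
  J2: C=44
  J5: C=66
Sum = 158, n = 6
Mean flow = 158/6
= 26.33


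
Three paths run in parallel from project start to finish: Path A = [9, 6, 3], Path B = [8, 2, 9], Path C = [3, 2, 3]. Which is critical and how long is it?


Path A: 9 + 6 + 3 = 18
Path B: 8 + 2 + 9 = 19
Path C: 3 + 2 + 3 = 8
Critical path = longest = max(18, 19, 8)
= 19 (Path B)


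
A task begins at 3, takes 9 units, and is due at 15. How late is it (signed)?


Completion = 3 + 9 = 12
Lateness = C - d = 12 - 15
= -3


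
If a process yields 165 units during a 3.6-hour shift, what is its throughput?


Throughput = units / time
= 165 / 3.6
= 45.8 units/hour


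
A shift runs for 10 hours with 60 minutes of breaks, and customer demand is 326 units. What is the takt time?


Available = 10×60 - 60 = 540 min
Takt time = 540 / 326
= 1.66 min/unit


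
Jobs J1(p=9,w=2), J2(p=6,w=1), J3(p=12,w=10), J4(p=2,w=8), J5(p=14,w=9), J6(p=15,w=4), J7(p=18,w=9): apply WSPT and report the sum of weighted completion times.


WSPT order (by p/w): J4 → J3 → J5 → J7 → J6 → J1 → J2
  J4: C=2, w·C=8×2=16
  J3: C=14, w·C=10×14=140
  J5: C=28, w·C=9×28=252
  J7: C=46, w·C=9×46=414
  J6: C=61, w·C=4×61=244
  J1: C=70, w·C=2×70=140
  J2: C=76, w·C=1×76=76
Σ w·C = 1282
= 1282


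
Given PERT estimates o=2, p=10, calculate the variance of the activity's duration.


σ² = ((p - o) / 6)² = (p - o)² / 36
= (10 - 2)² / 36
= 8² / 36
= 64 / 36
= 1.7778


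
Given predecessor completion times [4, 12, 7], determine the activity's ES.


ES = max of all predecessor completion times
Predecessors: [4, 12, 7]
ES = max(4, 12, 7)
= 12


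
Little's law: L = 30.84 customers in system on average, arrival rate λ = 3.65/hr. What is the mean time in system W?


Little's law: L = λW → W = L / λ
= 30.84 / 3.65
= 8.45 hours


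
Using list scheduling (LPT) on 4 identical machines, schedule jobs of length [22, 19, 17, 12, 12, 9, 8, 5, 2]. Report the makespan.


Jobs (LPT sorted): [22, 19, 17, 12, 12, 9, 8, 5, 2]
Machines: 4
  J=22 → Machine 1 (load: 0+22=22)
  J=19 → Machine 2 (load: 0+19=19)
  J=17 → Machine 3 (load: 0+17=17)
  J=12 → Machine 4 (load: 0+12=12)
  J=12 → Machine 4 (load: 12+12=24)
  J=9 → Machine 3 (load: 17+9=26)
  J=8 → Machine 2 (load: 19+8=27)
  J=5 → Machine 1 (load: 22+5=27)
  J=2 → Machine 4 (load: 24+2=26)
Machine loads: [27, 27, 26, 26]
Makespan = max = 27 time units


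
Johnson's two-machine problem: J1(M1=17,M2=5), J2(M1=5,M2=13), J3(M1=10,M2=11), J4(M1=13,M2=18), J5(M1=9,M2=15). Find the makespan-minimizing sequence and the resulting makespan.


Johnson's rule:
Group 1 (M1≤M2, sort by M1): ['J2', 'J5', 'J3', 'J4']
Group 2 (M1>M2, sort desc M2): ['J1']
Sequence: J2 → J5 → J3 → J4 → J1
Makespan calculation:
  J2: M1 done=5, M2 done=18
  J5: M1 done=14, M2 done=33
  J3: M1 done=24, M2 done=44
  J4: M1 done=37, M2 done=62
  J1: M1 done=54, M2 done=67
= Sequence: J2 → J5 → J3 → J4 → J1, Makespan: 67


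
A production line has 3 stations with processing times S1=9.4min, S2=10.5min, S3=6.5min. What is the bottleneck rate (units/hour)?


Bottleneck = longest station time
Station times: [9.4, 10.5, 6.5]
Max = 10.5 min
Rate = 60 / 10.5
= 5.71 units/hour (bottleneck: 10.5min)


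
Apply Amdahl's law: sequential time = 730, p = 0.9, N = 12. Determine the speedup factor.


Amdahl's law: T_p = T × ((1-p) + p/N)
= 730 × ((1-0.9) + 0.9/12)
= 730 × (0.10 + 0.0750)
= 730 × 0.1750
= 127.75
Speedup = 730/127.75
= 5.71×


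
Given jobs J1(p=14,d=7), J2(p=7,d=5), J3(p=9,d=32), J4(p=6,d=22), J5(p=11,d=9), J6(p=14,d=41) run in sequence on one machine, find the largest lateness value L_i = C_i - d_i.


Lateness per job (L = C - d):
  J1: C=14, d=7, L=7
  J2: C=21, d=5, L=16
  J3: C=30, d=32, L=-2
  J4: C=36, d=22, L=14
  J5: C=47, d=9, L=38
  J6: C=61, d=41, L=20
Lmax = max(7, 16, -2, 14, 38, 20)
= 38


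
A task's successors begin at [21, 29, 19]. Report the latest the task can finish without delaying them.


LF = min of all successor start times
Successors start at: [21, 29, 19]
LF = min(21, 29, 19)
= 19


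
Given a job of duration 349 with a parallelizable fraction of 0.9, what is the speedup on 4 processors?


Amdahl's law: T_p = T × ((1-p) + p/N)
= 349 × ((1-0.9) + 0.9/4)
= 349 × (0.10 + 0.2250)
= 349 × 0.3250
= 113.42
Speedup = 349/113.42
= 3.08×


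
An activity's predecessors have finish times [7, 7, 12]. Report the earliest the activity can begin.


ES = max of all predecessor completion times
Predecessors: [7, 7, 12]
ES = max(7, 7, 12)
= 12


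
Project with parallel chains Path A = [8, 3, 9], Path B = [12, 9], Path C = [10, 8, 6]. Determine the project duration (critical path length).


Path A: 8 + 3 + 9 = 20
Path B: 12 + 9 = 21
Path C: 10 + 8 + 6 = 24
Critical path = longest = max(20, 21, 24)
= 24 (Path C)


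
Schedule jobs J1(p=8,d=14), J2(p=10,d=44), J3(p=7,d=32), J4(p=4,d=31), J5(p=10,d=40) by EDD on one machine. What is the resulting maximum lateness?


EDD order: J1 → J4 → J3 → J5 → J2
Completion and lateness:
  J1: C=8, d=14, L=8-14=-6
  J4: C=12, d=31, L=12-31=-19
  J3: C=19, d=32, L=19-32=-13
  J5: C=29, d=40, L=29-40=-11
  J2: C=39, d=44, L=39-44=-5
Lmax = max(-6, -19, -13, -11, -5)
= -5


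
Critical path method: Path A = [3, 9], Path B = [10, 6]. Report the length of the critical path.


Path A: 3 + 9 = 12
Path B: 10 + 6 = 16
Critical path = longest = max(12, 16)
= 16 (Path B)


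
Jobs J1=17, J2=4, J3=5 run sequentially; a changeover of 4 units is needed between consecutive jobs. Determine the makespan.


Makespan = Σ processing + (n-1) × setup
= (17 + 4 + 5) + (3-1)×4
= 26 + 8
= 34 time units


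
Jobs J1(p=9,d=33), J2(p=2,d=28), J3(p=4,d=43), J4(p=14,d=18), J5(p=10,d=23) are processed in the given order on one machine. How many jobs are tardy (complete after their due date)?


Completion vs due date:
  J1: C=9, d=33 → on time
  J2: C=11, d=28 → on time
  J3: C=15, d=43 → on time
  J4: C=29, d=18 → TARDY
  J5: C=39, d=23 → TARDY
Tardy jobs: J4, J5
Count = 2


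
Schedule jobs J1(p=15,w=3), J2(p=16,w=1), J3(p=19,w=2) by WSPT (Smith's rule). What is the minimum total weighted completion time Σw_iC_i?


WSPT order (by p/w): J1 → J3 → J2
  J1: C=15, w·C=3×15=45
  J3: C=34, w·C=2×34=68
  J2: C=50, w·C=1×50=50
Σ w·C = 163
= 163


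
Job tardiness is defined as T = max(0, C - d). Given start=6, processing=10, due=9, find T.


Completion = start + processing = 6 + 10 = 16
Tardiness = max(0, C - d) = max(0, 16 - 9)
= max(0, 7)
= 7


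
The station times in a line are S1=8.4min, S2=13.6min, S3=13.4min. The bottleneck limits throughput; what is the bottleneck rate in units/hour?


Bottleneck = longest station time
Station times: [8.4, 13.6, 13.4]
Max = 13.6 min
Rate = 60 / 13.6
= 4.41 units/hour (bottleneck: 13.6min)


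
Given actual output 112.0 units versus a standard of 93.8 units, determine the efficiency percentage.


Efficiency = (actual / standard) × 100
= (112.0 / 93.8) × 100
= 119.4%


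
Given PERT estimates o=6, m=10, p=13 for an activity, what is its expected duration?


te = (o + 4m + p) / 6
= (6 + 4×10 + 13) / 6
= (6 + 40 + 13) / 6
= 59 / 6
= 9.83


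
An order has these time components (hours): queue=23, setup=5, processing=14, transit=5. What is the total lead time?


Lead time = queue + setup + processing + transit
= 23 + 5 + 14 + 5
= 47 hours


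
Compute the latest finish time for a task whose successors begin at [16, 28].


LF = min of all successor start times
Successors start at: [16, 28]
LF = min(16, 28)
= 16


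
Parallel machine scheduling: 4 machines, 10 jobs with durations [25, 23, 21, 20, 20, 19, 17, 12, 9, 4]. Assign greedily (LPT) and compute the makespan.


Jobs (LPT sorted): [25, 23, 21, 20, 20, 19, 17, 12, 9, 4]
Machines: 4
  J=25 → Machine 1 (load: 0+25=25)
  J=23 → Machine 2 (load: 0+23=23)
  J=21 → Machine 3 (load: 0+21=21)
  J=20 → Machine 4 (load: 0+20=20)
  J=20 → Machine 4 (load: 20+20=40)
  J=19 → Machine 3 (load: 21+19=40)
  J=17 → Machine 2 (load: 23+17=40)
  J=12 → Machine 1 (load: 25+12=37)
  J=9 → Machine 1 (load: 37+9=46)
  J=4 → Machine 2 (load: 40+4=44)
Machine loads: [46, 44, 40, 40]
Makespan = max = 46 time units


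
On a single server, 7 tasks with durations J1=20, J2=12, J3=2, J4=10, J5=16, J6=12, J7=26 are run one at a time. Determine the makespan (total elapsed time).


Sequential makespan: sum all processing times
= 20 + 12 + 2 + 10 + 16 + 12 + 26
= 98 time units


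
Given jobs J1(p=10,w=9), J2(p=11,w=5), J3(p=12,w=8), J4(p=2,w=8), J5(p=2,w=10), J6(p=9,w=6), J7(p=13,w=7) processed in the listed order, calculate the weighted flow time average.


Completion times:
  J1: C=10, w×C=9×10=90
  J2: C=21, w×C=5×21=105
  J3: C=33, w×C=8×33=264
  J4: C=35, w×C=8×35=280
  J5: C=37, w×C=10×37=370
  J6: C=46, w×C=6×46=276
  J7: C=59, w×C=7×59=413
Sum w×C = 1798
Sum w = 53
Weighted avg = 1798/53
= 33.92


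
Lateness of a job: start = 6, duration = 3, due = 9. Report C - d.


Completion = 6 + 3 = 9
Lateness = C - d = 9 - 9
= 0


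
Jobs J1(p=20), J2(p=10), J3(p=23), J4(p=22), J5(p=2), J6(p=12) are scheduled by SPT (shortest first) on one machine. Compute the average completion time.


SPT order: J5 → J2 → J6 → J1 → J4 → J3
Completion times:
  J5: C=2
  J2: C=12
  J6: C=24
  J1: C=44
  J4: C=66
  J3: C=89
Sum = 237, n = 6
Mean flow = 237/6
= 39.50


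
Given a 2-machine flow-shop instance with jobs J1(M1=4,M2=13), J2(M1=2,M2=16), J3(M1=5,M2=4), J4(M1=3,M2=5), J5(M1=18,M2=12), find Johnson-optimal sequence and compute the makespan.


Johnson's rule:
Group 1 (M1≤M2, sort by M1): ['J2', 'J4', 'J1']
Group 2 (M1>M2, sort desc M2): ['J5', 'J3']
Sequence: J2 → J4 → J1 → J5 → J3
Makespan calculation:
  J2: M1 done=2, M2 done=18
  J4: M1 done=5, M2 done=23
  J1: M1 done=9, M2 done=36
  J5: M1 done=27, M2 done=48
  J3: M1 done=32, M2 done=52
= Sequence: J2 → J4 → J1 → J5 → J3, Makespan: 52


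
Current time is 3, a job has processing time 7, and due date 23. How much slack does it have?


Slack = due - current_time - processing
= 23 - 3 - 7
= 13


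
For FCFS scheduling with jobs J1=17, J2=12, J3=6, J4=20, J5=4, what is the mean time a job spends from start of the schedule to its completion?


Completion times:
  J1: completes at 17
  J2: completes at 29
  J3: completes at 35
  J4: completes at 55
  J5: completes at 59
Sum = 195
Average = 195/5
= 39.00


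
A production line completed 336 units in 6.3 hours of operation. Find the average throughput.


Throughput = units / time
= 336 / 6.3
= 53.3 units/hour


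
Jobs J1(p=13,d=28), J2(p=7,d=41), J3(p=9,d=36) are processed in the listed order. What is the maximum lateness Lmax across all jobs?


Lateness per job (L = C - d):
  J1: C=13, d=28, L=-15
  J2: C=20, d=41, L=-21
  J3: C=29, d=36, L=-7
Lmax = max(-15, -21, -7)
= -7


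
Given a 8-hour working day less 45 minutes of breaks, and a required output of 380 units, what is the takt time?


Available = 8×60 - 45 = 435 min
Takt time = 435 / 380
= 1.14 min/unit


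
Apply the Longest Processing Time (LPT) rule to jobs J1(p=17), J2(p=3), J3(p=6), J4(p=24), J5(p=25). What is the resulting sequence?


LPT: sort by longest processing time first
  J5: p=25
  J4: p=24
  J1: p=17
  J3: p=6
  J2: p=3
Order: J5 → J4 → J1 → J3 → J2


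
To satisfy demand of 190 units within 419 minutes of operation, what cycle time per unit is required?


Cycle time = available time / demand
= 419 / 190
= 2.21 min/unit


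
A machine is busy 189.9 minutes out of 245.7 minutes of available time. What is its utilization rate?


Utilization = busy / total × 100
= 189.9 / 245.7 × 100
= 77.3%


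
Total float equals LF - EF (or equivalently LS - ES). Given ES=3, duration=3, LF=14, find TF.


EF = ES + duration = 3 + 3 = 6
LS = LF - duration = 14 - 3 = 11
Total Float = LF - EF = 14 - 6
(or LS - ES = 11 - 3)
= 8


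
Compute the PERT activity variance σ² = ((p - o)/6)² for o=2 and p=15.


σ² = ((p - o) / 6)² = (p - o)² / 36
= (15 - 2)² / 36
= 13² / 36
= 169 / 36
= 4.6944


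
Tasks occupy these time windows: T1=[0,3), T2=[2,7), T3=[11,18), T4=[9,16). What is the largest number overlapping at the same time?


Check each time point for overlaps:
  t=2: 2 tasks active (T1, T2)
Max concurrent = 2


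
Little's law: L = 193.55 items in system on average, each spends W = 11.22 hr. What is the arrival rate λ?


Little's law: L = λW → λ = L / W
= 193.55 / 11.22
= 17.25 per hour


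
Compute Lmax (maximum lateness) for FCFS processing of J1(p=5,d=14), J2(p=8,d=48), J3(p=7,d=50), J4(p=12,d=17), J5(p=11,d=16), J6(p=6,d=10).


Lateness per job (L = C - d):
  J1: C=5, d=14, L=-9
  J2: C=13, d=48, L=-35
  J3: C=20, d=50, L=-30
  J4: C=32, d=17, L=15
  J5: C=43, d=16, L=27
  J6: C=49, d=10, L=39
Lmax = max(-9, -35, -30, 15, 27, 39)
= 39


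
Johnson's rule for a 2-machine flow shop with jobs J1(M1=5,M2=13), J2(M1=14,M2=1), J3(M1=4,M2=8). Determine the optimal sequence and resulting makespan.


Johnson's rule:
Group 1 (M1≤M2, sort by M1): ['J3', 'J1']
Group 2 (M1>M2, sort desc M2): ['J2']
Sequence: J3 → J1 → J2
Makespan calculation:
  J3: M1 done=4, M2 done=12
  J1: M1 done=9, M2 done=25
  J2: M1 done=23, M2 done=26
= Sequence: J3 → J1 → J2, Makespan: 26


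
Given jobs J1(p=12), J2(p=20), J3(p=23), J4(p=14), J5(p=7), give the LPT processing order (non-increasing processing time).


LPT: sort by longest processing time first
  J3: p=23
  J2: p=20
  J4: p=14
  J1: p=12
  J5: p=7
Order: J3 → J2 → J4 → J1 → J5


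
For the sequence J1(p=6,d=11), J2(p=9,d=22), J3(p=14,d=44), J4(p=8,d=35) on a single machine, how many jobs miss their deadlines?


Completion vs due date:
  J1: C=6, d=11 → on time
  J2: C=15, d=22 → on time
  J3: C=29, d=44 → on time
  J4: C=37, d=35 → TARDY
Tardy jobs: J4
Count = 1


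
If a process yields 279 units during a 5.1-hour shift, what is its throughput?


Throughput = units / time
= 279 / 5.1
= 54.7 units/hour


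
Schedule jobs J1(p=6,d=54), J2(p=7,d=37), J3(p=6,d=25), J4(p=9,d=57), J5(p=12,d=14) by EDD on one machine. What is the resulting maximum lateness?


EDD order: J5 → J3 → J2 → J1 → J4
Completion and lateness:
  J5: C=12, d=14, L=12-14=-2
  J3: C=18, d=25, L=18-25=-7
  J2: C=25, d=37, L=25-37=-12
  J1: C=31, d=54, L=31-54=-23
  J4: C=40, d=57, L=40-57=-17
Lmax = max(-2, -7, -12, -23, -17)
= -2


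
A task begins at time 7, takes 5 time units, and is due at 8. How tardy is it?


Completion = start + processing = 7 + 5 = 12
Tardiness = max(0, C - d) = max(0, 12 - 8)
= max(0, 4)
= 4
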